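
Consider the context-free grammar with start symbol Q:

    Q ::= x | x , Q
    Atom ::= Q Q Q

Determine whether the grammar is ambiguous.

(Atom is unreachable from Q, so its rules don't affect L(Q).) The reachable grammar is A → atom sep A | atom. Each atom is followed by either the separator (recurse) or end-of-string (stop) — no choice point.

Unambiguous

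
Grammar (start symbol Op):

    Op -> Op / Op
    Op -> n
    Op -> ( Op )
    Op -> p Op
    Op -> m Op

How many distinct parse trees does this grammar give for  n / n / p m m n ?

2

Parse trees for n / n / p m m n:
  [Op [Op n] / [Op [Op n] / [Op p [Op m [Op m [Op n]]]]]]
  [Op [Op [Op n] / [Op n]] / [Op p [Op m [Op m [Op n]]]]]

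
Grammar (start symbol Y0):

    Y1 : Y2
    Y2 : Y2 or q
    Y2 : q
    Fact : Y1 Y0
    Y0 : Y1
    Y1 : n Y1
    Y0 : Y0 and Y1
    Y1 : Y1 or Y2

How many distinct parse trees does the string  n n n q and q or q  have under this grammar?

2

Parse trees for n n n q and q or q:
  [Y0 [Y0 [Y1 n [Y1 n [Y1 n [Y1 [Y2 q]]]]]] and [Y1 [Y2 [Y2 q] or q]]]
  [Y0 [Y0 [Y1 n [Y1 n [Y1 n [Y1 [Y2 q]]]]]] and [Y1 [Y1 [Y2 q]] or [Y2 q]]]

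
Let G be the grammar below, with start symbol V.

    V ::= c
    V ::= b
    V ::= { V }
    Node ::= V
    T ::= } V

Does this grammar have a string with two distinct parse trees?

Only V is reachable from V; ignoring the rest: L(V) is { openⁿ atom closeⁿ : n ≥ 0 }. The bracket depth fixes n, and the derivation is forced at every step.

Unambiguous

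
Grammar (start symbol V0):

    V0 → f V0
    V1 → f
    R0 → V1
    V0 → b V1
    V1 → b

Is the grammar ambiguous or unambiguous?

Unambiguous

(R0 is unreachable from V0, so its rules don't affect L(V0).) The reachable rules are right-linear with at most one rule per (nonterminal, next-terminal) pair. Each input token forces the next rule, so parsing is deterministic.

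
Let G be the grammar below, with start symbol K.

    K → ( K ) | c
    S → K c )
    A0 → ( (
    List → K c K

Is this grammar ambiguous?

Only K is reachable from K; ignoring the rest: L(K) is { openⁿ atom closeⁿ : n ≥ 0 }. The bracket depth fixes n, and the derivation is forced at every step.

Unambiguous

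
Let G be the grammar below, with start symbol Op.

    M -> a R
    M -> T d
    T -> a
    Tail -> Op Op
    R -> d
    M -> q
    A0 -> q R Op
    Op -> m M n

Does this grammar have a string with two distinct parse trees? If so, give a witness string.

Ambiguous

Witness: m a d n

Derivation 1: Op ⇒ m M n ⇒ m a R n ⇒ m a d n
Derivation 2: Op ⇒ m M n ⇒ m T d n ⇒ m a d n

Two distinct leftmost derivations for the same string.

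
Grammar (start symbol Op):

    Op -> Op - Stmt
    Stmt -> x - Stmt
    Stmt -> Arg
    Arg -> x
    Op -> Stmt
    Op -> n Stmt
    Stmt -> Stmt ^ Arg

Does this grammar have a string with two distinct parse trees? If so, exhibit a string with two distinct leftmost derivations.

Witness: x - x

Derivation 1: Op ⇒ Op - Stmt ⇒ Stmt - Stmt ⇒ Arg - Stmt ⇒ x - Stmt ⇒ x - Arg ⇒ x - x
Derivation 2: Op ⇒ Stmt ⇒ x - Stmt ⇒ x - Arg ⇒ x - x

Two distinct leftmost derivations for the same string.

Ambiguous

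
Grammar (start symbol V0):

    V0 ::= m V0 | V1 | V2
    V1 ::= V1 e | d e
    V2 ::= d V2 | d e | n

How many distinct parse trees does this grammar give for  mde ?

Parse trees for mde:
  [V0 m [V0 [V1 d e]]]
  [V0 m [V0 [V2 d e]]]

2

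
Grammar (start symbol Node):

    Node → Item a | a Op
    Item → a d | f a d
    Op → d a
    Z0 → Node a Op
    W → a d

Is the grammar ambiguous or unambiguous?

Ambiguous

Witness: a d a

Derivation 1: Node ⇒ Item a ⇒ a d a
Derivation 2: Node ⇒ a Op ⇒ a d a

Two distinct leftmost derivations for the same string.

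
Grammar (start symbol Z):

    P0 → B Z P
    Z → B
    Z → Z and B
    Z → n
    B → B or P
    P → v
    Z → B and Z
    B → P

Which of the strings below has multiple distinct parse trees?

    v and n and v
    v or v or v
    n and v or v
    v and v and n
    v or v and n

v and n and v

v and n and v: 2 trees
v or v or v: 1 tree
n and v or v: 1 tree
v and v and n: 1 tree
v or v and n: 1 tree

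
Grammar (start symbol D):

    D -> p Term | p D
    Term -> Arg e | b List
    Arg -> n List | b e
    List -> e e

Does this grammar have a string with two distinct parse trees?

Witness: p b e e

Derivation 1: D ⇒ p Term ⇒ p Arg e ⇒ p b e e
Derivation 2: D ⇒ p Term ⇒ p b List ⇒ p b e e

Two distinct leftmost derivations for the same string.

Ambiguous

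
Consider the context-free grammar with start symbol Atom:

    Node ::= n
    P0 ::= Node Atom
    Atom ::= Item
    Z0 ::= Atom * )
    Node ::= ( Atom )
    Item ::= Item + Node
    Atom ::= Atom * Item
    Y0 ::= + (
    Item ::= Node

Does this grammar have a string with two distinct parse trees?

Unambiguous

Only Atom, Item, Node are reachable from Atom; ignoring the rest: Atom → Atom * Item | Item  ;  Item → Item + Node | Node  — a left-associative chain with Node at the bottom. Each string factors uniquely by precedence.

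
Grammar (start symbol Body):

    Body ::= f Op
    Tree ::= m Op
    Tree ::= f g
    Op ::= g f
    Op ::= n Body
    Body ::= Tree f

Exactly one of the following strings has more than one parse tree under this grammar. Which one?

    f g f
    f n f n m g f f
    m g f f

f g f: 2 trees
f n f n m g f f: 1 tree
m g f f: 1 tree

f g f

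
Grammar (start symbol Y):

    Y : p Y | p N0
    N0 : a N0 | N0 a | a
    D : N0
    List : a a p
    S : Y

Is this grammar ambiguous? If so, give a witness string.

Witness: p a a

Derivation 1: Y ⇒ p N0 ⇒ p a N0 ⇒ p a a
Derivation 2: Y ⇒ p N0 ⇒ p N0 a ⇒ p a a

Two distinct leftmost derivations for the same string.

Ambiguous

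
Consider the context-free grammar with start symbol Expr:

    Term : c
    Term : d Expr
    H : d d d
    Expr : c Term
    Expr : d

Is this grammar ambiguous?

(H is unreachable from Expr, so its rules don't affect L(Expr).) Restricted to the reachable nonterminals, every rule has the form A → t or A → t B, and no two rules for the same A share a first terminal. The grammar encodes a DFA — one run per string.

Unambiguous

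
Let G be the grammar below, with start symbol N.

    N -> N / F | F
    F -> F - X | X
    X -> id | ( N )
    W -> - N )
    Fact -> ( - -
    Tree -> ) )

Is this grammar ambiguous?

Unambiguous

(W, Fact, Tree are unreachable from N, so their rules don't affect L(N).) This is a standard precedence ladder (N over F over X), with each level left-recursive on its own operator ('/' at N, '-' at F). That structure is LR(1), hence unambiguous.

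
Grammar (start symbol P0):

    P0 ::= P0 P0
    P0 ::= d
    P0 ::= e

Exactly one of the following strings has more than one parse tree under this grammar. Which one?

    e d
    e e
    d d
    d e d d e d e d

d e d d e d e d

e d: 1 tree
e e: 1 tree
d d: 1 tree
d e d d e d e d: 429 trees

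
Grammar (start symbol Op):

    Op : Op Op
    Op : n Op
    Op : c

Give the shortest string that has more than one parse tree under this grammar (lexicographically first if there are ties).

length 1: no string has ≥2 trees
length 2: no string has ≥2 trees
length 3: c c c has 2 parse trees

Two derivations of c c c:
  Op ⇒ Op Op ⇒ Op Op Op ⇒ c Op Op ⇒ c c Op ⇒ c c c
  Op ⇒ Op Op ⇒ c Op ⇒ c Op Op ⇒ c c Op ⇒ c c c

c c c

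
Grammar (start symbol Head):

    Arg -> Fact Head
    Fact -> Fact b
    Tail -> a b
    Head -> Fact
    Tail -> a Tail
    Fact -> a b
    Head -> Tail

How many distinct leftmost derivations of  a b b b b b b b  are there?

1

Parse trees for a b b b b b b b:
  [Head [Fact [Fact [Fact [Fact [Fact [Fact [Fact a b] b] b] b] b] b] b]]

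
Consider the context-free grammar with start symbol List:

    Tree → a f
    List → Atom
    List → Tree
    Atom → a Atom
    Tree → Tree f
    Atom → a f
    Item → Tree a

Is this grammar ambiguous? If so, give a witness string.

Witness: a f

Derivation 1: List ⇒ Atom ⇒ a f
Derivation 2: List ⇒ Tree ⇒ a f

Two distinct leftmost derivations for the same string.

Ambiguous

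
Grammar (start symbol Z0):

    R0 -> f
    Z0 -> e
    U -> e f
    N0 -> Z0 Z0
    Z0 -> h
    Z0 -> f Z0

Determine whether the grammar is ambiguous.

Unambiguous

Only Z0 is reachable from Z0; ignoring the rest: Each reachable nonterminal has at most one production per leading terminal, and all productions are right-linear; the derivation is determined token-by-token.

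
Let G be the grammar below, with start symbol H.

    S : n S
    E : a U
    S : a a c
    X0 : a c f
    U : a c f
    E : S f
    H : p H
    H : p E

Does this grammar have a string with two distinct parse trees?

Witness: p a a c f

Derivation 1: H ⇒ p E ⇒ p a U ⇒ p a a c f
Derivation 2: H ⇒ p E ⇒ p S f ⇒ p a a c f

Two distinct leftmost derivations for the same string.

Ambiguous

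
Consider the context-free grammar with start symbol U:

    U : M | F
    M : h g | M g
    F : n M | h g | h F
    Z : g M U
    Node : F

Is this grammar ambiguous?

Witness: h g

Derivation 1: U ⇒ M ⇒ h g
Derivation 2: U ⇒ F ⇒ h g

Two distinct leftmost derivations for the same string.

Ambiguous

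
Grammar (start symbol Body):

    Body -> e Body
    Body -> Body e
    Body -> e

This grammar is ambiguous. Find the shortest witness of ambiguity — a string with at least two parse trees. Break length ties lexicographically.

e e

length 1: no string has ≥2 trees
length 2: e e has 2 parse trees

Two derivations of e e:
  Body ⇒ e Body ⇒ e e
  Body ⇒ Body e ⇒ e e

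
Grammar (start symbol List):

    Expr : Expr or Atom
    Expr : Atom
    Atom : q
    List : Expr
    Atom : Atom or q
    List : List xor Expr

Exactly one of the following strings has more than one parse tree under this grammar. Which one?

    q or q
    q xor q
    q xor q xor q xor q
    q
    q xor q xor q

q or q

q or q: 2 trees
q xor q: 1 tree
q xor q xor q xor q: 1 tree
q: 1 tree
q xor q xor q: 1 tree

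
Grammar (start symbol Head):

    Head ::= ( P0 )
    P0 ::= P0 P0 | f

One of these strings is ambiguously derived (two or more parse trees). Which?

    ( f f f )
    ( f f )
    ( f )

( f f f ): 2 trees
( f f ): 1 tree
( f ): 1 tree

( f f f )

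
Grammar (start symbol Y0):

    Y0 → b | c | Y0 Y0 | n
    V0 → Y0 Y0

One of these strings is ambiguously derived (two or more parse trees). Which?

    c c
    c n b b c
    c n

c n b b c

c c: 1 tree
c n b b c: 14 trees
c n: 1 tree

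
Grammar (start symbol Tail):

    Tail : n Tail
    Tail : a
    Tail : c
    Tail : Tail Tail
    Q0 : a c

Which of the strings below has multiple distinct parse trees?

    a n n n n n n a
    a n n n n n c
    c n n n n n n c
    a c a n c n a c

a n n n n n n a: 1 tree
a n n n n n c: 1 tree
c n n n n n n c: 1 tree
a c a n c n a c: 85 trees

a c a n c n a c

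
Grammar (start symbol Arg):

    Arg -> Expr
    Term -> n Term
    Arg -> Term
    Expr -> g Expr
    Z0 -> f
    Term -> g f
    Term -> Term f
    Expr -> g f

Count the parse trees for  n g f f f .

Parse trees for n g f f f:
  [Arg [Term n [Term [Term [Term g f] f] f]]]
  [Arg [Term [Term n [Term [Term g f] f]] f]]
  [Arg [Term [Term [Term n [Term g f]] f] f]]

3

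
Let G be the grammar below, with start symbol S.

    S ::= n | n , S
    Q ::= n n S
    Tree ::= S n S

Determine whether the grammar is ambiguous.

(Q, Tree are unreachable from S, so their rules don't affect L(S).) Right-recursive list with a separator: after each atom, whether the separator follows determines the rule. One parse per string.

Unambiguous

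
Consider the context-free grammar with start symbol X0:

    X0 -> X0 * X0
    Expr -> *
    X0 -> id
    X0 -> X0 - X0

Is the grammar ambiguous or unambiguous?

Ambiguous

Witness: id * id * id

Derivation 1: X0 ⇒ X0 * X0 ⇒ X0 * X0 * X0 ⇒ id * X0 * X0 ⇒ id * id * X0 ⇒ id * id * id
Derivation 2: X0 ⇒ X0 * X0 ⇒ id * X0 ⇒ id * X0 * X0 ⇒ id * id * X0 ⇒ id * id * id

Two distinct leftmost derivations for the same string.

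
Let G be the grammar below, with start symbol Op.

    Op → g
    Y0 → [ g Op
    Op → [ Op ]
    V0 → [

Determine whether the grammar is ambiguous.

(V0, Y0 are unreachable from Op, so their rules don't affect L(Op).) L(Op) is { openⁿ atom closeⁿ : n ≥ 0 }. The bracket depth fixes n, and the derivation is forced at every step.

Unambiguous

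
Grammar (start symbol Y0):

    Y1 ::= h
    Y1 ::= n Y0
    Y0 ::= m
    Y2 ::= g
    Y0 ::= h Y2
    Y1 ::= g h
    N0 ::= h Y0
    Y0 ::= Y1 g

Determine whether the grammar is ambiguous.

Witness: h g

Derivation 1: Y0 ⇒ h Y2 ⇒ h g
Derivation 2: Y0 ⇒ Y1 g ⇒ h g

Two distinct leftmost derivations for the same string.

Ambiguous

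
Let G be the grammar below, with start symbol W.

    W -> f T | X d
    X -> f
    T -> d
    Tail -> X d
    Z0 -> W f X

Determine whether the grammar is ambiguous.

Ambiguous

Witness: f d

Derivation 1: W ⇒ f T ⇒ f d
Derivation 2: W ⇒ X d ⇒ f d

Two distinct leftmost derivations for the same string.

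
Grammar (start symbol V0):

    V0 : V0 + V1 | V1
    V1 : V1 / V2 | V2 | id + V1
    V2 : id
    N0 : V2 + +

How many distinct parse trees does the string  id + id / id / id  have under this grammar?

4

Parse trees for id + id / id / id:
  [V0 [V0 [V1 [V2 id]]] + [V1 [V1 [V1 [V2 id]] / [V2 id]] / [V2 id]]]
  [V0 [V1 [V1 [V1 id + [V1 [V2 id]]] / [V2 id]] / [V2 id]]]
  [V0 [V1 [V1 id + [V1 [V1 [V2 id]] / [V2 id]]] / [V2 id]]]
  [V0 [V1 id + [V1 [V1 [V1 [V2 id]] / [V2 id]] / [V2 id]]]]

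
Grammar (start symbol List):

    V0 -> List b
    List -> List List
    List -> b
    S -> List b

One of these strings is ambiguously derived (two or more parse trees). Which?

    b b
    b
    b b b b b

b b: 1 tree
b: 1 tree
b b b b b: 14 trees

b b b b b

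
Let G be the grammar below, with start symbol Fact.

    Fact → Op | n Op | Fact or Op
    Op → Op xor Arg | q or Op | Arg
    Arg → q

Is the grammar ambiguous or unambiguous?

Ambiguous

Witness: q or q

Derivation 1: Fact ⇒ Op ⇒ q or Op ⇒ q or Arg ⇒ q or q
Derivation 2: Fact ⇒ Fact or Op ⇒ Op or Op ⇒ Arg or Op ⇒ q or Op ⇒ q or Arg ⇒ q or q

Two distinct leftmost derivations for the same string.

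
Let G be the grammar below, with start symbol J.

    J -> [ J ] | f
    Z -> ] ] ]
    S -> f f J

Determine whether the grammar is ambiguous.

(Z, S are unreachable from J, so their rules don't affect L(J).) Each string is a nest of matched brackets around a single atom. An opening bracket forces the recursive rule; an atom forces the base rule.

Unambiguous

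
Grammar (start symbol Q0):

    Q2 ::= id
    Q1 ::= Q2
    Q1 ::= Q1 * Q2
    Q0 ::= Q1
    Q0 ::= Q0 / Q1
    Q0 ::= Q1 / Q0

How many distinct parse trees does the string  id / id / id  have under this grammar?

Parse trees for id / id / id:
  [Q0 [Q0 [Q0 [Q1 [Q2 id]]] / [Q1 [Q2 id]]] / [Q1 [Q2 id]]]
  [Q0 [Q0 [Q1 [Q2 id]] / [Q0 [Q1 [Q2 id]]]] / [Q1 [Q2 id]]]
  [Q0 [Q1 [Q2 id]] / [Q0 [Q0 [Q1 [Q2 id]]] / [Q1 [Q2 id]]]]
  [Q0 [Q1 [Q2 id]] / [Q0 [Q1 [Q2 id]] / [Q0 [Q1 [Q2 id]]]]]

4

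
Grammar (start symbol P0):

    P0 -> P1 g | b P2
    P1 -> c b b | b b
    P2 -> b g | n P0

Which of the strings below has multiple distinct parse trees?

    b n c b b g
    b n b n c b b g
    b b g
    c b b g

b b g

b n c b b g: 1 tree
b n b n c b b g: 1 tree
b b g: 2 trees
c b b g: 1 tree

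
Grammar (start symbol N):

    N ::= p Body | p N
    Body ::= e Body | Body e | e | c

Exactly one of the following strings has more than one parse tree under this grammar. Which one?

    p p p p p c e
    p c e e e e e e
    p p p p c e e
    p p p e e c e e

p p p p p c e: 1 tree
p c e e e e e e: 1 tree
p p p p c e e: 1 tree
p p p e e c e e: 6 trees

p p p e e c e e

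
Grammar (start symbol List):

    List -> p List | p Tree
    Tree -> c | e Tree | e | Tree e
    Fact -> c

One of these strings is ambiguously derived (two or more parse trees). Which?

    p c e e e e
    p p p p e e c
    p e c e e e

p c e e e e: 1 tree
p p p p e e c: 1 tree
p e c e e e: 4 trees

p e c e e e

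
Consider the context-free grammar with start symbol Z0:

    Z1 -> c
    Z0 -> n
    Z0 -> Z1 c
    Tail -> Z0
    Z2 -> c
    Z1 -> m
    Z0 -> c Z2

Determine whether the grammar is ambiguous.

Ambiguous

Witness: c c

Derivation 1: Z0 ⇒ Z1 c ⇒ c c
Derivation 2: Z0 ⇒ c Z2 ⇒ c c

Two distinct leftmost derivations for the same string.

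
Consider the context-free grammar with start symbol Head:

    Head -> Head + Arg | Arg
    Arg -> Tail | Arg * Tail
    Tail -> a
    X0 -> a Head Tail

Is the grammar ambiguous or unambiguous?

Only Head, Arg, Tail are reachable from Head; ignoring the rest: This is a standard precedence ladder (Head over Arg over Tail), with each level left-recursive on its own operator ('+' at Head, '*' at Arg). That structure is LR(1), hence unambiguous.

Unambiguous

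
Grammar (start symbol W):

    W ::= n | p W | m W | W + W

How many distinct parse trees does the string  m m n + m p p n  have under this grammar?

Parse trees for m m n + m p p n:
  [W m [W m [W [W n] + [W m [W p [W p [W n]]]]]]]
  [W m [W [W m [W n]] + [W m [W p [W p [W n]]]]]]
  [W [W m [W m [W n]]] + [W m [W p [W p [W n]]]]]

3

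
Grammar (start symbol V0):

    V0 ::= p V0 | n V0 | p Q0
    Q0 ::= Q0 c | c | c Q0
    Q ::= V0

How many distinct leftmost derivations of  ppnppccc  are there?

Parse trees for ppnppccc:
  [V0 p [V0 p [V0 n [V0 p [V0 p [Q0 [Q0 [Q0 c] c] c]]]]]]
  [V0 p [V0 p [V0 n [V0 p [V0 p [Q0 [Q0 c [Q0 c]] c]]]]]]
  [V0 p [V0 p [V0 n [V0 p [V0 p [Q0 c [Q0 [Q0 c] c]]]]]]]
  [V0 p [V0 p [V0 n [V0 p [V0 p [Q0 c [Q0 c [Q0 c]]]]]]]]

4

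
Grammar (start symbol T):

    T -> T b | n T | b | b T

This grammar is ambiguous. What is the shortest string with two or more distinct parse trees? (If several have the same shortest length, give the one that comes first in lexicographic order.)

length 1: no string has ≥2 trees
length 2: b b has 2 parse trees

Two derivations of b b:
  T ⇒ T b ⇒ b b
  T ⇒ b T ⇒ b b

b b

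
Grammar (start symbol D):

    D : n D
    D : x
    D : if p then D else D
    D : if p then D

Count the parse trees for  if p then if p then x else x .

Parse trees for if p then if p then x else x:
  [D if p then [D if p then [D x]] else [D x]]
  [D if p then [D if p then [D x] else [D x]]]

2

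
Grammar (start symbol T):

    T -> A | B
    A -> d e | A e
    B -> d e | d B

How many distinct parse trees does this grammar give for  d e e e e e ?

1

Parse trees for d e e e e e:
  [T [A [A [A [A [A d e] e] e] e] e]]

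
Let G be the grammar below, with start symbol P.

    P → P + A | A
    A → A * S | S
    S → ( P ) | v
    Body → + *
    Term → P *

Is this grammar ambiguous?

(Body, Term are unreachable from P, so their rules don't affect L(P).) P → P + A | A  ;  A → A * S | S  — a left-associative chain with S at the bottom. Each string factors uniquely by precedence.

Unambiguous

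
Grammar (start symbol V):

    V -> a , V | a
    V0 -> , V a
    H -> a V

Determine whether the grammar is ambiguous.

Unambiguous

(V0, H are unreachable from V, so their rules don't affect L(V).) The reachable grammar is A → atom sep A | atom. Each atom is followed by either the separator (recurse) or end-of-string (stop) — no choice point.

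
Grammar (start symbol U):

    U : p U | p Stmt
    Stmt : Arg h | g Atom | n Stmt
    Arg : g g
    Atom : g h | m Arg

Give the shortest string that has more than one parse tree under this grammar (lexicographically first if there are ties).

length 4: p g g h has 2 parse trees

Two derivations of p g g h:
  U ⇒ p Stmt ⇒ p Arg h ⇒ p g g h
  U ⇒ p Stmt ⇒ p g Atom ⇒ p g g h

p g g h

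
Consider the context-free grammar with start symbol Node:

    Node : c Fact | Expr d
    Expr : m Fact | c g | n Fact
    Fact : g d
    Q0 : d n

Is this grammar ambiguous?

Ambiguous

Witness: c g d

Derivation 1: Node ⇒ c Fact ⇒ c g d
Derivation 2: Node ⇒ Expr d ⇒ c g d

Two distinct leftmost derivations for the same string.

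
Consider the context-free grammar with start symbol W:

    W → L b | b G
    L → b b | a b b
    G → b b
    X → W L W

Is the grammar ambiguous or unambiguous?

Ambiguous

Witness: b b b

Derivation 1: W ⇒ L b ⇒ b b b
Derivation 2: W ⇒ b G ⇒ b b b

Two distinct leftmost derivations for the same string.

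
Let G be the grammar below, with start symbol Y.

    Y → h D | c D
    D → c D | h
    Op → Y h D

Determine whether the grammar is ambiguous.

(Op is unreachable from Y, so its rules don't affect L(Y).) Restricted to the reachable nonterminals, every rule has the form A → t or A → t B, and no two rules for the same A share a first terminal. The grammar encodes a DFA — one run per string.

Unambiguous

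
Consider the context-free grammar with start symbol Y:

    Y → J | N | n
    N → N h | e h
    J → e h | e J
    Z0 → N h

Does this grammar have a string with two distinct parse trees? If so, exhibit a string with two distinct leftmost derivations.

Ambiguous

Witness: e h

Derivation 1: Y ⇒ J ⇒ e h
Derivation 2: Y ⇒ N ⇒ e h

Two distinct leftmost derivations for the same string.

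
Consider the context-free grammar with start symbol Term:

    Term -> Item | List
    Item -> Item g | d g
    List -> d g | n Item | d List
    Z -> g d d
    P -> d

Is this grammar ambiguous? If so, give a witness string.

Witness: d g

Derivation 1: Term ⇒ Item ⇒ d g
Derivation 2: Term ⇒ List ⇒ d g

Two distinct leftmost derivations for the same string.

Ambiguous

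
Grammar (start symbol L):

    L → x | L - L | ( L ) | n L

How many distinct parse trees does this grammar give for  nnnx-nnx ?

Parse trees for nnnx-nnx:
  [L [L n [L n [L n [L x]]]] - [L n [L n [L x]]]]
  [L n [L [L n [L n [L x]]] - [L n [L n [L x]]]]]
  [L n [L n [L [L n [L x]] - [L n [L n [L x]]]]]]
  [L n [L n [L n [L [L x] - [L n [L n [L x]]]]]]]

4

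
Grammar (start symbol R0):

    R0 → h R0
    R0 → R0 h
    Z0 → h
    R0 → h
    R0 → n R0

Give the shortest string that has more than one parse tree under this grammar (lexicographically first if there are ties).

length 1: no string has ≥2 trees
length 2: h h has 2 parse trees

Two derivations of h h:
  R0 ⇒ h R0 ⇒ h h
  R0 ⇒ R0 h ⇒ h h

h h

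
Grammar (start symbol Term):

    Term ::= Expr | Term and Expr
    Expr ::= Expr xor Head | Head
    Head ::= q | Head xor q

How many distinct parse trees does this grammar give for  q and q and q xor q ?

Parse trees for q and q and q xor q:
  [Term [Term [Term [Expr [Head q]]] and [Expr [Head q]]] and [Expr [Expr [Head q]] xor [Head q]]]
  [Term [Term [Term [Expr [Head q]]] and [Expr [Head q]]] and [Expr [Head [Head q] xor q]]]

2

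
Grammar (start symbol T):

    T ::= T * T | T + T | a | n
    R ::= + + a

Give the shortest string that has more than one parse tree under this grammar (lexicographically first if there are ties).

a * a * a

length 1: no string has ≥2 trees
length 3: no string has ≥2 trees
length 5: a * a * a has 2 parse trees

Two derivations of a * a * a:
  T ⇒ T * T ⇒ T * T * T ⇒ a * T * T ⇒ a * a * T ⇒ a * a * a
  T ⇒ T * T ⇒ a * T ⇒ a * T * T ⇒ a * a * T ⇒ a * a * a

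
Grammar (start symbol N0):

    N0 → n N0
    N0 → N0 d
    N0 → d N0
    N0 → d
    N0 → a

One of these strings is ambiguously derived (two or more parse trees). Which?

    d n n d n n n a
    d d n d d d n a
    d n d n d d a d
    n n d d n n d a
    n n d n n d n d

d n d n d d a d

d n n d n n n a: 1 tree
d d n d d d n a: 1 tree
d n d n d d a d: 7 trees
n n d d n n d a: 1 tree
n n d n n d n d: 1 tree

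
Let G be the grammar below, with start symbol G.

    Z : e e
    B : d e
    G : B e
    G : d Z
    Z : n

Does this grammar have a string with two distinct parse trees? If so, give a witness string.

Ambiguous

Witness: d e e

Derivation 1: G ⇒ B e ⇒ d e e
Derivation 2: G ⇒ d Z ⇒ d e e

Two distinct leftmost derivations for the same string.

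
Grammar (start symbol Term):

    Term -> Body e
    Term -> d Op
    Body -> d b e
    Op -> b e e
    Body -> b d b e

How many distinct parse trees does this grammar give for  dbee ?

2

Parse trees for dbee:
  [Term [Body d b e] e]
  [Term d [Op b e e]]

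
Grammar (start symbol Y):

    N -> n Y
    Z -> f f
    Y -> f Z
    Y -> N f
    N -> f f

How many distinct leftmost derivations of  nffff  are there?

Parse trees for nffff:
  [Y [N n [Y f [Z f f]]] f]
  [Y [N n [Y [N f f] f]] f]

2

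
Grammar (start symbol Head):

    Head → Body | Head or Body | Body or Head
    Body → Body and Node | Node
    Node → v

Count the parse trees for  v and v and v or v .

2

Parse trees for v and v and v or v:
  [Head [Head [Body [Body [Body [Node v]] and [Node v]] and [Node v]]] or [Body [Node v]]]
  [Head [Body [Body [Body [Node v]] and [Node v]] and [Node v]] or [Head [Body [Node v]]]]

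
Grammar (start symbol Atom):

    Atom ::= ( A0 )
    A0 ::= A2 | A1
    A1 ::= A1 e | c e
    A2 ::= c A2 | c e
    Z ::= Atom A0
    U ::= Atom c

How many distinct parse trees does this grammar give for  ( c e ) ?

2

Parse trees for ( c e ):
  [Atom ( [A0 [A2 c e]] )]
  [Atom ( [A0 [A1 c e]] )]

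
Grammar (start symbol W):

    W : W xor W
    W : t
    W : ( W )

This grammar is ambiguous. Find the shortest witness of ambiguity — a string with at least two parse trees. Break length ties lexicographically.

length 1: no string has ≥2 trees
length 3: no string has ≥2 trees
length 5: t xor t xor t has 2 parse trees

Two derivations of t xor t xor t:
  W ⇒ W xor W ⇒ W xor W xor W ⇒ t xor W xor W ⇒ t xor t xor W ⇒ t xor t xor t
  W ⇒ W xor W ⇒ t xor W ⇒ t xor W xor W ⇒ t xor t xor W ⇒ t xor t xor t

t xor t xor t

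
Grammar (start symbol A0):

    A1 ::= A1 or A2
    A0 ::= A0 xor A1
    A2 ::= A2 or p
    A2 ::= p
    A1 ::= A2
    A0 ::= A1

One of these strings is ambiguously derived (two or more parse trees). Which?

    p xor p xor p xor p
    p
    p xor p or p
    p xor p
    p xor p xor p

p xor p xor p xor p: 1 tree
p: 1 tree
p xor p or p: 2 trees
p xor p: 1 tree
p xor p xor p: 1 tree

p xor p or p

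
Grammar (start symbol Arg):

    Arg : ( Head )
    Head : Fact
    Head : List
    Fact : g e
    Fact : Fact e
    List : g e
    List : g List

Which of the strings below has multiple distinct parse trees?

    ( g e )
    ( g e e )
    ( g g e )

( g e ): 2 trees
( g e e ): 1 tree
( g g e ): 1 tree

( g e )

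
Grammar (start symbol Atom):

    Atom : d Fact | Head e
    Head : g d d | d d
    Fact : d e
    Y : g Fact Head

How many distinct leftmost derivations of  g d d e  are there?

1

Parse trees for g d d e:
  [Atom [Head g d d] e]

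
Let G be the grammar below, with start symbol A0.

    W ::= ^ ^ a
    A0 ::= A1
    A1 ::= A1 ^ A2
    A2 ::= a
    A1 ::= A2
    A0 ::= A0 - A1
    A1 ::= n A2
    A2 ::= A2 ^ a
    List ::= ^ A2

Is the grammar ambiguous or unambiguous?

Witness: a ^ a

Derivation 1: A0 ⇒ A1 ⇒ A1 ^ A2 ⇒ A2 ^ A2 ⇒ a ^ A2 ⇒ a ^ a
Derivation 2: A0 ⇒ A1 ⇒ A2 ⇒ A2 ^ a ⇒ a ^ a

Two distinct leftmost derivations for the same string.

Ambiguous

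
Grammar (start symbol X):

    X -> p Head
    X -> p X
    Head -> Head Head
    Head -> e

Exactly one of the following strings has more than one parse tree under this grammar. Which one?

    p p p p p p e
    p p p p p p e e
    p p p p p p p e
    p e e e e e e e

p e e e e e e e

p p p p p p e: 1 tree
p p p p p p e e: 1 tree
p p p p p p p e: 1 tree
p e e e e e e e: 132 trees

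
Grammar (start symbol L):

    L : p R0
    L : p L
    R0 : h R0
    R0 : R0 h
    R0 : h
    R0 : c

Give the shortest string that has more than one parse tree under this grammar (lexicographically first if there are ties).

p h h

length 2: no string has ≥2 trees
length 3: p h h has 2 parse trees

Two derivations of p h h:
  L ⇒ p R0 ⇒ p h R0 ⇒ p h h
  L ⇒ p R0 ⇒ p R0 h ⇒ p h h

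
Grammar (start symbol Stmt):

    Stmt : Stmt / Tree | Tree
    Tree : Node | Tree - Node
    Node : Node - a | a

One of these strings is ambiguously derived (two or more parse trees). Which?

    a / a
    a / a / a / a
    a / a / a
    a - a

a / a: 1 tree
a / a / a / a: 1 tree
a / a / a: 1 tree
a - a: 2 trees

a - a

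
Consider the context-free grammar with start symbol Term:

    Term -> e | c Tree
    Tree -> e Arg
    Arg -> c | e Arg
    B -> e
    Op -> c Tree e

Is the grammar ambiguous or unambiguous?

(B, Op are unreachable from Term, so their rules don't affect L(Term).) Each reachable nonterminal has at most one production per leading terminal, and all productions are right-linear; the derivation is determined token-by-token.

Unambiguous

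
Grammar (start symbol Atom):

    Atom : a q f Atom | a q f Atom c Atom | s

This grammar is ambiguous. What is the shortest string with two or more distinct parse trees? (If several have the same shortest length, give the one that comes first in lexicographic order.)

length 1: no string has ≥2 trees
length 4: no string has ≥2 trees
length 6: no string has ≥2 trees
length 7: no string has ≥2 trees
length 9: a q f a q f s c s has 2 parse trees

Two derivations of a q f a q f s c s:
  Atom ⇒ a q f Atom ⇒ a q f a q f Atom c Atom ⇒ a q f a q f s c Atom ⇒ a q f a q f s c s
  Atom ⇒ a q f Atom c Atom ⇒ a q f a q f Atom c Atom ⇒ a q f a q f s c Atom ⇒ a q f a q f s c s

a q f a q f s c s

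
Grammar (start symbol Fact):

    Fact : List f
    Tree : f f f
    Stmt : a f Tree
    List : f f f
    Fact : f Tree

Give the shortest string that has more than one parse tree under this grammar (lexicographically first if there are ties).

length 4: f f f f has 2 parse trees

Two derivations of f f f f:
  Fact ⇒ List f ⇒ f f f f
  Fact ⇒ f Tree ⇒ f f f f

f f f f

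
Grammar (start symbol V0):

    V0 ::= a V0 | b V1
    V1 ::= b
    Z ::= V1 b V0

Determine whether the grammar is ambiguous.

Unambiguous

(Z is unreachable from V0, so its rules don't affect L(V0).) Restricted to the reachable nonterminals, every rule has the form A → t or A → t B, and no two rules for the same A share a first terminal. The grammar encodes a DFA — one run per string.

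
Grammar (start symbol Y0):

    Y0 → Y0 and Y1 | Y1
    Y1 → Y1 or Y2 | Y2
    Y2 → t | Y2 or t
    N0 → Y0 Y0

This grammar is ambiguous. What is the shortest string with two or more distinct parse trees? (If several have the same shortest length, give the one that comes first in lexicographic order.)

t or t

length 1: no string has ≥2 trees
length 3: t or t has 2 parse trees

Two derivations of t or t:
  Y0 ⇒ Y1 ⇒ Y1 or Y2 ⇒ Y2 or Y2 ⇒ t or Y2 ⇒ t or t
  Y0 ⇒ Y1 ⇒ Y2 ⇒ Y2 or t ⇒ t or t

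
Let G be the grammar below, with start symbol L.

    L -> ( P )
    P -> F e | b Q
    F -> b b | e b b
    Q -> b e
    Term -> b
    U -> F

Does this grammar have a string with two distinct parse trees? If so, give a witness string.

Witness: ( b b e )

Derivation 1: L ⇒ ( P ) ⇒ ( F e ) ⇒ ( b b e )
Derivation 2: L ⇒ ( P ) ⇒ ( b Q ) ⇒ ( b b e )

Two distinct leftmost derivations for the same string.

Ambiguous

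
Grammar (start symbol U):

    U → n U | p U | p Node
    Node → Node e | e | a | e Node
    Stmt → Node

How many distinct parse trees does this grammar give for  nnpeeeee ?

Parse trees for nnpeeeee (showing first 6 of 16):
  [U n [U n [U p [Node [Node [Node [Node [Node e] e] e] e] e]]]]
  [U n [U n [U p [Node [Node [Node [Node e [Node e]] e] e] e]]]]
  [U n [U n [U p [Node [Node [Node e [Node [Node e] e]] e] e]]]]
  [U n [U n [U p [Node [Node [Node e [Node e [Node e]]] e] e]]]]
  [U n [U n [U p [Node [Node e [Node [Node [Node e] e] e]] e]]]]
  [U n [U n [U p [Node [Node e [Node [Node e [Node e]] e]] e]]]]

16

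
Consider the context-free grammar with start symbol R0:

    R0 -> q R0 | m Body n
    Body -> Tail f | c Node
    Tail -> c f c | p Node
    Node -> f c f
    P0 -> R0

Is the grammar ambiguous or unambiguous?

Ambiguous

Witness: m c f c f n

Derivation 1: R0 ⇒ m Body n ⇒ m Tail f n ⇒ m c f c f n
Derivation 2: R0 ⇒ m Body n ⇒ m c Node n ⇒ m c f c f n

Two distinct leftmost derivations for the same string.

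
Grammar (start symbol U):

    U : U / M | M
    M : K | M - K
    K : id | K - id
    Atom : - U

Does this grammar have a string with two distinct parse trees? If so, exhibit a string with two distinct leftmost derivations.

Witness: id - id

Derivation 1: U ⇒ M ⇒ K ⇒ K - id ⇒ id - id
Derivation 2: U ⇒ M ⇒ M - K ⇒ K - K ⇒ id - K ⇒ id - id

Two distinct leftmost derivations for the same string.

Ambiguous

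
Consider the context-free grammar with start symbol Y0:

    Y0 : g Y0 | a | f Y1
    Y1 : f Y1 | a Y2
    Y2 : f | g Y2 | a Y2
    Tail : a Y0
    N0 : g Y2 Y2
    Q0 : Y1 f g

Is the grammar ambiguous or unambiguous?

Only Y0, Y1, Y2 are reachable from Y0; ignoring the rest: The reachable rules are right-linear with at most one rule per (nonterminal, next-terminal) pair. Each input token forces the next rule, so parsing is deterministic.

Unambiguous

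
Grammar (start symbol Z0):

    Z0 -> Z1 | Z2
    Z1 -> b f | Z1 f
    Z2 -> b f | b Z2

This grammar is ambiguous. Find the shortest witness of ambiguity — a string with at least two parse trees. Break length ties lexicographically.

b f

length 2: b f has 2 parse trees

Two derivations of b f:
  Z0 ⇒ Z1 ⇒ b f
  Z0 ⇒ Z2 ⇒ b f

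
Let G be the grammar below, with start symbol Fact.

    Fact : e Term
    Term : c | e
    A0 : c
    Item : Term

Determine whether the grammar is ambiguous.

(A0, Item are unreachable from Fact, so their rules don't affect L(Fact).) Restricted to the reachable nonterminals, every rule has the form A → t or A → t B, and no two rules for the same A share a first terminal. The grammar encodes a DFA — one run per string.

Unambiguous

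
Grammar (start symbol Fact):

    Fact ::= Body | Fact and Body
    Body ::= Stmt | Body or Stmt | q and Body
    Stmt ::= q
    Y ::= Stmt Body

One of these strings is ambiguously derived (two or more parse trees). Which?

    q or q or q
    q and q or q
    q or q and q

q and q or q

q or q or q: 1 tree
q and q or q: 3 trees
q or q and q: 1 tree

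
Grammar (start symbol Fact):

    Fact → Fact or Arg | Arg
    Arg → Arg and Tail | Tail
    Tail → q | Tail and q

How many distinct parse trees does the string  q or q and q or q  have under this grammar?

Parse trees for q or q and q or q:
  [Fact [Fact [Fact [Arg [Tail q]]] or [Arg [Arg [Tail q]] and [Tail q]]] or [Arg [Tail q]]]
  [Fact [Fact [Fact [Arg [Tail q]]] or [Arg [Tail [Tail q] and q]]] or [Arg [Tail q]]]

2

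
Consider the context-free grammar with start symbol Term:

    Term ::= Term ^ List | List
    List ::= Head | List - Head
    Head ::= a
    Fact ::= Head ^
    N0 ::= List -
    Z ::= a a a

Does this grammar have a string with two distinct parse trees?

Unambiguous

(Fact, N0, Z are unreachable from Term, so their rules don't affect L(Term).) This is a standard precedence ladder (Term over List over Head), with each level left-recursive on its own operator ('^' at Term, '-' at List). That structure is LR(1), hence unambiguous.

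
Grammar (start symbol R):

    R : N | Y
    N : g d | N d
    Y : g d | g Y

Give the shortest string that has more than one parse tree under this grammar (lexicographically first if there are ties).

length 2: g d has 2 parse trees

Two derivations of g d:
  R ⇒ N ⇒ g d
  R ⇒ Y ⇒ g d

g d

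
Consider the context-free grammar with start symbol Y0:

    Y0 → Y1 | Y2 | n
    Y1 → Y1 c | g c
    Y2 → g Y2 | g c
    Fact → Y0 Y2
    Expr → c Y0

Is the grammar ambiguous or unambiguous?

Ambiguous

Witness: g c

Derivation 1: Y0 ⇒ Y1 ⇒ g c
Derivation 2: Y0 ⇒ Y2 ⇒ g c

Two distinct leftmost derivations for the same string.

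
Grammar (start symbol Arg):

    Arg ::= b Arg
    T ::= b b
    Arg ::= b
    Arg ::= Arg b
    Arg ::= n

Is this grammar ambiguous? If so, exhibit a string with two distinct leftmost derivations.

Witness: b b

Derivation 1: Arg ⇒ b Arg ⇒ b b
Derivation 2: Arg ⇒ Arg b ⇒ b b

Two distinct leftmost derivations for the same string.

Ambiguous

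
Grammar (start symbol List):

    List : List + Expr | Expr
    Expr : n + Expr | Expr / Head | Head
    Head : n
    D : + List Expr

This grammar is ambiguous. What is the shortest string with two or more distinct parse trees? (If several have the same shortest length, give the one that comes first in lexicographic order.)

length 1: no string has ≥2 trees
length 3: n + n has 2 parse trees

Two derivations of n + n:
  List ⇒ List + Expr ⇒ Expr + Expr ⇒ Head + Expr ⇒ n + Expr ⇒ n + Head ⇒ n + n
  List ⇒ Expr ⇒ n + Expr ⇒ n + Head ⇒ n + n

n + n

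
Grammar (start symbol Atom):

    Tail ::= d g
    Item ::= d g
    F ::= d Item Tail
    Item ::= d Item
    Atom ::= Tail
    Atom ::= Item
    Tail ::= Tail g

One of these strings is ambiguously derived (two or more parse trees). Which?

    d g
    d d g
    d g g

d g

d g: 2 trees
d d g: 1 tree
d g g: 1 tree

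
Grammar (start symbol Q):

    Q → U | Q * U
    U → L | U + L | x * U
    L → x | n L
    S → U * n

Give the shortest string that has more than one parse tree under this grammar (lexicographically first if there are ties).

length 1: no string has ≥2 trees
length 2: no string has ≥2 trees
length 3: x * x has 2 parse trees

Two derivations of x * x:
  Q ⇒ U ⇒ x * U ⇒ x * L ⇒ x * x
  Q ⇒ Q * U ⇒ U * U ⇒ L * U ⇒ x * U ⇒ x * L ⇒ x * x

x * x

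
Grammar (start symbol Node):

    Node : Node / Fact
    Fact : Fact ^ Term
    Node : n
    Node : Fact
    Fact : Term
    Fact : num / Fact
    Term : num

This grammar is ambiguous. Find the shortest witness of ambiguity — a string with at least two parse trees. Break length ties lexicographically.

length 1: no string has ≥2 trees
length 3: num / num has 2 parse trees

Two derivations of num / num:
  Node ⇒ Node / Fact ⇒ Fact / Fact ⇒ Term / Fact ⇒ num / Fact ⇒ num / Term ⇒ num / num
  Node ⇒ Fact ⇒ num / Fact ⇒ num / Term ⇒ num / num

num / num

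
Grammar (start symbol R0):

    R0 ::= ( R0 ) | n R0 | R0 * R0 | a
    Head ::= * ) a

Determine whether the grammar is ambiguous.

Witness: n a * a

Derivation 1: R0 ⇒ n R0 ⇒ n R0 * R0 ⇒ n a * R0 ⇒ n a * a
Derivation 2: R0 ⇒ R0 * R0 ⇒ n R0 * R0 ⇒ n a * R0 ⇒ n a * a

Two distinct leftmost derivations for the same string.

Ambiguous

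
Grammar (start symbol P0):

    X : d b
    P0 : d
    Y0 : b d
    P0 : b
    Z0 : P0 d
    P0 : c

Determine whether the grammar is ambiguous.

Unambiguous

Only P0 is reachable from P0; ignoring the rest: Each reachable nonterminal has at most one production per leading terminal, and all productions are right-linear; the derivation is determined token-by-token.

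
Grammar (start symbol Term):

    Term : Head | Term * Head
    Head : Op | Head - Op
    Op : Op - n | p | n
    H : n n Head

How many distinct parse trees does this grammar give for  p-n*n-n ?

4

Parse trees for p-n*n-n:
  [Term [Term [Head [Op [Op p] - n]]] * [Head [Op [Op n] - n]]]
  [Term [Term [Head [Op [Op p] - n]]] * [Head [Head [Op n]] - [Op n]]]
  [Term [Term [Head [Head [Op p]] - [Op n]]] * [Head [Op [Op n] - n]]]
  [Term [Term [Head [Head [Op p]] - [Op n]]] * [Head [Head [Op n]] - [Op n]]]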